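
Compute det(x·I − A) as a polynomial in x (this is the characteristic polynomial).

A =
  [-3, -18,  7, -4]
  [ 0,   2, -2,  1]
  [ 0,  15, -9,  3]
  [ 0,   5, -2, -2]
x^4 + 12*x^3 + 54*x^2 + 108*x + 81

Expanding det(x·I − A) (e.g. by cofactor expansion or by noting that A is similar to its Jordan form J, which has the same characteristic polynomial as A) gives
  χ_A(x) = x^4 + 12*x^3 + 54*x^2 + 108*x + 81
which factors as (x + 3)^4. The eigenvalues (with algebraic multiplicities) are λ = -3 with multiplicity 4.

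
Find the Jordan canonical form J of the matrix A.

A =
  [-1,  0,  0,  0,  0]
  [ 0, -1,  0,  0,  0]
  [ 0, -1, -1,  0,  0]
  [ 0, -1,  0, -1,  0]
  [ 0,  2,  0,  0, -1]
J_2(-1) ⊕ J_1(-1) ⊕ J_1(-1) ⊕ J_1(-1)

The characteristic polynomial is
  det(x·I − A) = x^5 + 5*x^4 + 10*x^3 + 10*x^2 + 5*x + 1 = (x + 1)^5

Eigenvalues and multiplicities (the geometric multiplicity of λ is n − rank(A − λI), which equals the number of Jordan blocks for λ):
  λ = -1: algebraic multiplicity = 5, geometric multiplicity = 4

Determining the block sizes for each eigenvalue:
  λ = -1: 4 blocks summing to 5 forces exactly one block of size 2 and the rest size 1 → block sizes [2, 1, 1, 1]

Assembling the blocks gives a Jordan form
J =
  [-1,  1,  0,  0,  0]
  [ 0, -1,  0,  0,  0]
  [ 0,  0, -1,  0,  0]
  [ 0,  0,  0, -1,  0]
  [ 0,  0,  0,  0, -1]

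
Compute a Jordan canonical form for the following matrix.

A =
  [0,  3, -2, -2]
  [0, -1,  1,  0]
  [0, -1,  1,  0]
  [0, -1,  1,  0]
J_3(0) ⊕ J_1(0)

The characteristic polynomial is
  det(x·I − A) = x^4

Eigenvalues and multiplicities (the geometric multiplicity of λ is n − rank(A − λI), which equals the number of Jordan blocks for λ):
  λ = 0: algebraic multiplicity = 4, geometric multiplicity = 2

Determining the block sizes for each eigenvalue:
  λ = 0: with am = 4 and gm = 2, the partition is not yet determined (e.g. several partitions of 4 into 2 parts exist). Let N = A − (0)·I. Computing rank(N^1) = 2, rank(N^2) = 1, rank(N^3) = 0; the number of blocks of size ≥ j is rank(N^{j−1}) − rank(N^j), giving [2, 1, 1]. So we have 1 block(s) of size 3, 1 block(s) of size 1 → block sizes [3, 1]

Assembling the blocks gives a Jordan form
J =
  [0, 1, 0, 0]
  [0, 0, 1, 0]
  [0, 0, 0, 0]
  [0, 0, 0, 0]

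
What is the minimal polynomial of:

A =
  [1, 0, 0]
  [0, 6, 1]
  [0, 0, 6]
x^3 - 13*x^2 + 48*x - 36

The characteristic polynomial is χ_A(x) = (x - 6)^2*(x - 1), so the eigenvalues are known. The minimal polynomial is
  m_A(x) = Π_λ (x − λ)^{k_λ}
where k_λ is the size of the *largest* Jordan block for λ (equivalently, the smallest k with (A − λI)^k v = 0 for every generalised eigenvector v of λ).

  λ = 1: largest Jordan block has size 1, contributing (x − 1)
  λ = 6: largest Jordan block has size 2, contributing (x − 6)^2

So m_A(x) = (x - 6)^2*(x - 1) = x^3 - 13*x^2 + 48*x - 36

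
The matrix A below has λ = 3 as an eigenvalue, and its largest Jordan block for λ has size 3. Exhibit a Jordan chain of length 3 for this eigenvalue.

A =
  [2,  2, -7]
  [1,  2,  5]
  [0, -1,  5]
A Jordan chain for λ = 3 of length 3:
v_1 = (3, -2, -1)ᵀ
v_2 = (-1, 1, 0)ᵀ
v_3 = (1, 0, 0)ᵀ

Let N = A − (3)·I. We want v_3 with N^3 v_3 = 0 but N^2 v_3 ≠ 0; then v_{j-1} := N · v_j for j = 3, …, 2.

Pick v_3 = (1, 0, 0)ᵀ.
Then v_2 = N · v_3 = (-1, 1, 0)ᵀ.
Then v_1 = N · v_2 = (3, -2, -1)ᵀ.

Sanity check: (A − (3)·I) v_1 = (0, 0, 0)ᵀ = 0. ✓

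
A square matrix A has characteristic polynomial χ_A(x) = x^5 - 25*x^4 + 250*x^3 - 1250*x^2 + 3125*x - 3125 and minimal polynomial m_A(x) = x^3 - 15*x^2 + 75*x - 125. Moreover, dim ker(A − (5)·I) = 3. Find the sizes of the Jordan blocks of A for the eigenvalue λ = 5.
Block sizes for λ = 5: [3, 1, 1]

Step 1 — from the characteristic polynomial, algebraic multiplicity of λ = 5 is 5. From dim ker(A − (5)·I) = 3, there are exactly 3 Jordan blocks for λ = 5.
Step 2 — from the minimal polynomial, the factor (x − 5)^3 tells us the largest block for λ = 5 has size 3.
Step 3 — with total size 5, 3 blocks, and largest block 3, the block sizes (in nonincreasing order) are [3, 1, 1].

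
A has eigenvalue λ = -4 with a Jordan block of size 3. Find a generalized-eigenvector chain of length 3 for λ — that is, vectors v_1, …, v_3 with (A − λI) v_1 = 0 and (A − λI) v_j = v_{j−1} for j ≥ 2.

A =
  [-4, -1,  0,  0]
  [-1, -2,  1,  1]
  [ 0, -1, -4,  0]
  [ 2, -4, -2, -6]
A Jordan chain for λ = -4 of length 3:
v_1 = (1, 0, 1, 0)ᵀ
v_2 = (0, -1, 0, 2)ᵀ
v_3 = (1, 0, 0, 0)ᵀ

Let N = A − (-4)·I. We want v_3 with N^3 v_3 = 0 but N^2 v_3 ≠ 0; then v_{j-1} := N · v_j for j = 3, …, 2.

Pick v_3 = (1, 0, 0, 0)ᵀ.
Then v_2 = N · v_3 = (0, -1, 0, 2)ᵀ.
Then v_1 = N · v_2 = (1, 0, 1, 0)ᵀ.

Sanity check: (A − (-4)·I) v_1 = (0, 0, 0, 0)ᵀ = 0. ✓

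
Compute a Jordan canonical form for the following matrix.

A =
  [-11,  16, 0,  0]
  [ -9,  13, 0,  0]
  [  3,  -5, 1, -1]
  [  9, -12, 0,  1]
J_2(1) ⊕ J_2(1)

The characteristic polynomial is
  det(x·I − A) = x^4 - 4*x^3 + 6*x^2 - 4*x + 1 = (x - 1)^4

Eigenvalues and multiplicities (the geometric multiplicity of λ is n − rank(A − λI), which equals the number of Jordan blocks for λ):
  λ = 1: algebraic multiplicity = 4, geometric multiplicity = 2

Determining the block sizes for each eigenvalue:
  λ = 1: with am = 4 and gm = 2, the partition is not yet determined (e.g. several partitions of 4 into 2 parts exist). Let N = A − (1)·I. Computing rank(N^1) = 2, rank(N^2) = 0; the number of blocks of size ≥ j is rank(N^{j−1}) − rank(N^j), giving [2, 2]. So we have 2 block(s) of size 2 → block sizes [2, 2]

Assembling the blocks gives a Jordan form
J =
  [1, 1, 0, 0]
  [0, 1, 0, 0]
  [0, 0, 1, 1]
  [0, 0, 0, 1]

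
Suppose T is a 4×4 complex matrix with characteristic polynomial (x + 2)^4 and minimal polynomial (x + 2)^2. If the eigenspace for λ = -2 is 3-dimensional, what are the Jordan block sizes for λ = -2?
Block sizes for λ = -2: [2, 1, 1]

Step 1 — from the characteristic polynomial, algebraic multiplicity of λ = -2 is 4. From dim ker(T − (-2)·I) = 3, there are exactly 3 Jordan blocks for λ = -2.
Step 2 — from the minimal polynomial, the factor (x + 2)^2 tells us the largest block for λ = -2 has size 2.
Step 3 — with total size 4, 3 blocks, and largest block 2, the block sizes (in nonincreasing order) are [2, 1, 1].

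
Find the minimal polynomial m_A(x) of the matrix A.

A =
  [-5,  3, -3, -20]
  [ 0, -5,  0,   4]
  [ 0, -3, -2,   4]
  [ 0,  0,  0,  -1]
x^3 + 8*x^2 + 17*x + 10

The characteristic polynomial is χ_A(x) = (x + 1)*(x + 2)*(x + 5)^2, so the eigenvalues are known. The minimal polynomial is
  m_A(x) = Π_λ (x − λ)^{k_λ}
where k_λ is the size of the *largest* Jordan block for λ (equivalently, the smallest k with (A − λI)^k v = 0 for every generalised eigenvector v of λ).

  λ = -5: largest Jordan block has size 1, contributing (x + 5)
  λ = -2: largest Jordan block has size 1, contributing (x + 2)
  λ = -1: largest Jordan block has size 1, contributing (x + 1)

So m_A(x) = (x + 1)*(x + 2)*(x + 5) = x^3 + 8*x^2 + 17*x + 10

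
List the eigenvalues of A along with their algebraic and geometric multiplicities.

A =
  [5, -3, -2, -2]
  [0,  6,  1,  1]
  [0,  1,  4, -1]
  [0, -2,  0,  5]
λ = 5: alg = 4, geom = 2

Step 1 — factor the characteristic polynomial to read off the algebraic multiplicities:
  χ_A(x) = (x - 5)^4

Step 2 — compute geometric multiplicities via the rank-nullity identity g(λ) = n − rank(A − λI):
  rank(A − (5)·I) = 2, so dim ker(A − (5)·I) = n − 2 = 2

Summary:
  λ = 5: algebraic multiplicity = 4, geometric multiplicity = 2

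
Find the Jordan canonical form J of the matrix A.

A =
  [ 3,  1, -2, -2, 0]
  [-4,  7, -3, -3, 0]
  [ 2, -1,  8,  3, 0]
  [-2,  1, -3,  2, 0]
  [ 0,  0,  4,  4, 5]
J_3(5) ⊕ J_1(5) ⊕ J_1(5)

The characteristic polynomial is
  det(x·I − A) = x^5 - 25*x^4 + 250*x^3 - 1250*x^2 + 3125*x - 3125 = (x - 5)^5

Eigenvalues and multiplicities (the geometric multiplicity of λ is n − rank(A − λI), which equals the number of Jordan blocks for λ):
  λ = 5: algebraic multiplicity = 5, geometric multiplicity = 3

Determining the block sizes for each eigenvalue:
  λ = 5: with am = 5 and gm = 3, the partition is not yet determined (e.g. several partitions of 5 into 3 parts exist). Let N = A − (5)·I. Computing rank(N^1) = 2, rank(N^2) = 1, rank(N^3) = 0; the number of blocks of size ≥ j is rank(N^{j−1}) − rank(N^j), giving [3, 1, 1]. So we have 1 block(s) of size 3, 2 block(s) of size 1 → block sizes [3, 1, 1]

Assembling the blocks gives a Jordan form
J =
  [5, 1, 0, 0, 0]
  [0, 5, 1, 0, 0]
  [0, 0, 5, 0, 0]
  [0, 0, 0, 5, 0]
  [0, 0, 0, 0, 5]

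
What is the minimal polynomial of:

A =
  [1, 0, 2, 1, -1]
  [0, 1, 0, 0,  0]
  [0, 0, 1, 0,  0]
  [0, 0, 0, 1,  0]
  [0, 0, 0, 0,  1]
x^2 - 2*x + 1

The characteristic polynomial is χ_A(x) = (x - 1)^5, so the eigenvalues are known. The minimal polynomial is
  m_A(x) = Π_λ (x − λ)^{k_λ}
where k_λ is the size of the *largest* Jordan block for λ (equivalently, the smallest k with (A − λI)^k v = 0 for every generalised eigenvector v of λ).

  λ = 1: largest Jordan block has size 2, contributing (x − 1)^2

So m_A(x) = (x - 1)^2 = x^2 - 2*x + 1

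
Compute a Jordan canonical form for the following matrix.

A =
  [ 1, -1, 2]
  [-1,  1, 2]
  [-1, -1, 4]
J_2(2) ⊕ J_1(2)

The characteristic polynomial is
  det(x·I − A) = x^3 - 6*x^2 + 12*x - 8 = (x - 2)^3

Eigenvalues and multiplicities (the geometric multiplicity of λ is n − rank(A − λI), which equals the number of Jordan blocks for λ):
  λ = 2: algebraic multiplicity = 3, geometric multiplicity = 2

Determining the block sizes for each eigenvalue:
  λ = 2: 2 blocks summing to 3 forces exactly one block of size 2 and the rest size 1 → block sizes [2, 1]

Assembling the blocks gives a Jordan form
J =
  [2, 1, 0]
  [0, 2, 0]
  [0, 0, 2]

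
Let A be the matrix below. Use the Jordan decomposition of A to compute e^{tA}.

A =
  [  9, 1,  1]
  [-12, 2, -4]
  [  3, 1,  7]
e^{tA} =
  [3*t*exp(6*t) + exp(6*t), t*exp(6*t), t*exp(6*t)]
  [-12*t*exp(6*t), -4*t*exp(6*t) + exp(6*t), -4*t*exp(6*t)]
  [3*t*exp(6*t), t*exp(6*t), t*exp(6*t) + exp(6*t)]

Strategy: write A = P · J · P⁻¹ where J is a Jordan canonical form, so e^{tA} = P · e^{tJ} · P⁻¹, and e^{tJ} can be computed block-by-block.

A has Jordan form
J =
  [6, 1, 0]
  [0, 6, 0]
  [0, 0, 6]
(up to reordering of blocks).

Per-block formulas:
  For a 2×2 Jordan block J_2(6): exp(t · J_2(6)) = e^(6t)·(I + t·N), where N is the 2×2 nilpotent shift.
  For a 1×1 block at λ = 6: exp(t · [6]) = [e^(6t)].

After assembling e^{tJ} and conjugating by P, we get:

e^{tA} =
  [3*t*exp(6*t) + exp(6*t), t*exp(6*t), t*exp(6*t)]
  [-12*t*exp(6*t), -4*t*exp(6*t) + exp(6*t), -4*t*exp(6*t)]
  [3*t*exp(6*t), t*exp(6*t), t*exp(6*t) + exp(6*t)]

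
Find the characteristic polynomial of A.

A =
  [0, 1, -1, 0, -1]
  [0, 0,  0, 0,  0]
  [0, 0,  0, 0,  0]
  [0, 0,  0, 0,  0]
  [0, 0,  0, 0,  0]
x^5

Expanding det(x·I − A) (e.g. by cofactor expansion or by noting that A is similar to its Jordan form J, which has the same characteristic polynomial as A) gives
  χ_A(x) = x^5
which factors as x^5. The eigenvalues (with algebraic multiplicities) are λ = 0 with multiplicity 5.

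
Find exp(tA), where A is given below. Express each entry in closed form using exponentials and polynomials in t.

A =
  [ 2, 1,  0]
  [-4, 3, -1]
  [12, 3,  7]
e^{tA} =
  [-2*t*exp(4*t) + exp(4*t), -3*t^2*exp(4*t)/2 + t*exp(4*t), -t^2*exp(4*t)/2]
  [-4*t*exp(4*t), -3*t^2*exp(4*t) - t*exp(4*t) + exp(4*t), -t^2*exp(4*t) - t*exp(4*t)]
  [12*t*exp(4*t), 9*t^2*exp(4*t) + 3*t*exp(4*t), 3*t^2*exp(4*t) + 3*t*exp(4*t) + exp(4*t)]

Strategy: write A = P · J · P⁻¹ where J is a Jordan canonical form, so e^{tA} = P · e^{tJ} · P⁻¹, and e^{tJ} can be computed block-by-block.

A has Jordan form
J =
  [4, 1, 0]
  [0, 4, 1]
  [0, 0, 4]
(up to reordering of blocks).

Per-block formulas:
  For a 3×3 Jordan block J_3(4): exp(t · J_3(4)) = e^(4t)·(I + t·N + (t^2/2)·N^2), where N is the 3×3 nilpotent shift.

After assembling e^{tJ} and conjugating by P, we get:

e^{tA} =
  [-2*t*exp(4*t) + exp(4*t), -3*t^2*exp(4*t)/2 + t*exp(4*t), -t^2*exp(4*t)/2]
  [-4*t*exp(4*t), -3*t^2*exp(4*t) - t*exp(4*t) + exp(4*t), -t^2*exp(4*t) - t*exp(4*t)]
  [12*t*exp(4*t), 9*t^2*exp(4*t) + 3*t*exp(4*t), 3*t^2*exp(4*t) + 3*t*exp(4*t) + exp(4*t)]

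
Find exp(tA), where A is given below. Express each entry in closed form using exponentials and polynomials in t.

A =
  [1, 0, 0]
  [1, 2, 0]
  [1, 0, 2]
e^{tA} =
  [exp(t), 0, 0]
  [exp(2*t) - exp(t), exp(2*t), 0]
  [exp(2*t) - exp(t), 0, exp(2*t)]

Strategy: write A = P · J · P⁻¹ where J is a Jordan canonical form, so e^{tA} = P · e^{tJ} · P⁻¹, and e^{tJ} can be computed block-by-block.

A has Jordan form
J =
  [1, 0, 0]
  [0, 2, 0]
  [0, 0, 2]
(up to reordering of blocks).

Per-block formulas:
  For a 1×1 block at λ = 2: exp(t · [2]) = [e^(2t)].
  For a 1×1 block at λ = 1: exp(t · [1]) = [e^(1t)].

After assembling e^{tJ} and conjugating by P, we get:

e^{tA} =
  [exp(t), 0, 0]
  [exp(2*t) - exp(t), exp(2*t), 0]
  [exp(2*t) - exp(t), 0, exp(2*t)]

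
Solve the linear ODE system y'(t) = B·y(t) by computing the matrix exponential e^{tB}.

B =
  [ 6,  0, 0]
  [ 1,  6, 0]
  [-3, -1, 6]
e^{tB} =
  [exp(6*t), 0, 0]
  [t*exp(6*t), exp(6*t), 0]
  [-t^2*exp(6*t)/2 - 3*t*exp(6*t), -t*exp(6*t), exp(6*t)]

Strategy: write B = P · J · P⁻¹ where J is a Jordan canonical form, so e^{tB} = P · e^{tJ} · P⁻¹, and e^{tJ} can be computed block-by-block.

B has Jordan form
J =
  [6, 1, 0]
  [0, 6, 1]
  [0, 0, 6]
(up to reordering of blocks).

Per-block formulas:
  For a 3×3 Jordan block J_3(6): exp(t · J_3(6)) = e^(6t)·(I + t·N + (t^2/2)·N^2), where N is the 3×3 nilpotent shift.

After assembling e^{tJ} and conjugating by P, we get:

e^{tB} =
  [exp(6*t), 0, 0]
  [t*exp(6*t), exp(6*t), 0]
  [-t^2*exp(6*t)/2 - 3*t*exp(6*t), -t*exp(6*t), exp(6*t)]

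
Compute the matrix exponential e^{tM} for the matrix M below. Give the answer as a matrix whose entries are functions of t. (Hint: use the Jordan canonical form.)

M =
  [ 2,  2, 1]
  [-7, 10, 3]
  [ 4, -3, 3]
e^{tM} =
  [-t^2*exp(5*t)/2 - 3*t*exp(5*t) + exp(5*t), t^2*exp(5*t)/2 + 2*t*exp(5*t), t^2*exp(5*t)/2 + t*exp(5*t)]
  [-t^2*exp(5*t) - 7*t*exp(5*t), t^2*exp(5*t) + 5*t*exp(5*t) + exp(5*t), t^2*exp(5*t) + 3*t*exp(5*t)]
  [t^2*exp(5*t)/2 + 4*t*exp(5*t), -t^2*exp(5*t)/2 - 3*t*exp(5*t), -t^2*exp(5*t)/2 - 2*t*exp(5*t) + exp(5*t)]

Strategy: write M = P · J · P⁻¹ where J is a Jordan canonical form, so e^{tM} = P · e^{tJ} · P⁻¹, and e^{tJ} can be computed block-by-block.

M has Jordan form
J =
  [5, 1, 0]
  [0, 5, 1]
  [0, 0, 5]
(up to reordering of blocks).

Per-block formulas:
  For a 3×3 Jordan block J_3(5): exp(t · J_3(5)) = e^(5t)·(I + t·N + (t^2/2)·N^2), where N is the 3×3 nilpotent shift.

After assembling e^{tJ} and conjugating by P, we get:

e^{tM} =
  [-t^2*exp(5*t)/2 - 3*t*exp(5*t) + exp(5*t), t^2*exp(5*t)/2 + 2*t*exp(5*t), t^2*exp(5*t)/2 + t*exp(5*t)]
  [-t^2*exp(5*t) - 7*t*exp(5*t), t^2*exp(5*t) + 5*t*exp(5*t) + exp(5*t), t^2*exp(5*t) + 3*t*exp(5*t)]
  [t^2*exp(5*t)/2 + 4*t*exp(5*t), -t^2*exp(5*t)/2 - 3*t*exp(5*t), -t^2*exp(5*t)/2 - 2*t*exp(5*t) + exp(5*t)]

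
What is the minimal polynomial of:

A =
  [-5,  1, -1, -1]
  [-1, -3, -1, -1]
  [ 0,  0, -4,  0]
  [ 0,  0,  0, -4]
x^2 + 8*x + 16

The characteristic polynomial is χ_A(x) = (x + 4)^4, so the eigenvalues are known. The minimal polynomial is
  m_A(x) = Π_λ (x − λ)^{k_λ}
where k_λ is the size of the *largest* Jordan block for λ (equivalently, the smallest k with (A − λI)^k v = 0 for every generalised eigenvector v of λ).

  λ = -4: largest Jordan block has size 2, contributing (x + 4)^2

So m_A(x) = (x + 4)^2 = x^2 + 8*x + 16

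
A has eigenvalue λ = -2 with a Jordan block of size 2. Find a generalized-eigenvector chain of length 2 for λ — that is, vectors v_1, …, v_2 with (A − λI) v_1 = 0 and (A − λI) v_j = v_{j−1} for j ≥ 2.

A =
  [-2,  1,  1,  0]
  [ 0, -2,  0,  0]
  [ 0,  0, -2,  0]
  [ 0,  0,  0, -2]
A Jordan chain for λ = -2 of length 2:
v_1 = (1, 0, 0, 0)ᵀ
v_2 = (0, 1, 0, 0)ᵀ

Let N = A − (-2)·I. We want v_2 with N^2 v_2 = 0 but N^1 v_2 ≠ 0; then v_{j-1} := N · v_j for j = 2, …, 2.

Pick v_2 = (0, 1, 0, 0)ᵀ.
Then v_1 = N · v_2 = (1, 0, 0, 0)ᵀ.

Sanity check: (A − (-2)·I) v_1 = (0, 0, 0, 0)ᵀ = 0. ✓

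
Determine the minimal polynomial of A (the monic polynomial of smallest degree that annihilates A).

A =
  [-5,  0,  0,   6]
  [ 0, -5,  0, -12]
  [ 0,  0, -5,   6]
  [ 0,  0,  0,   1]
x^2 + 4*x - 5

The characteristic polynomial is χ_A(x) = (x - 1)*(x + 5)^3, so the eigenvalues are known. The minimal polynomial is
  m_A(x) = Π_λ (x − λ)^{k_λ}
where k_λ is the size of the *largest* Jordan block for λ (equivalently, the smallest k with (A − λI)^k v = 0 for every generalised eigenvector v of λ).

  λ = -5: largest Jordan block has size 1, contributing (x + 5)
  λ = 1: largest Jordan block has size 1, contributing (x − 1)

So m_A(x) = (x - 1)*(x + 5) = x^2 + 4*x - 5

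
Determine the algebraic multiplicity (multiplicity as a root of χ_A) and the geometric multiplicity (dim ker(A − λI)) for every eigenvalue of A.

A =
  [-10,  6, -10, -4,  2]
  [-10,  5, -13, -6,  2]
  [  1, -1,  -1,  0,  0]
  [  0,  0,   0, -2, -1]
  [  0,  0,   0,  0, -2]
λ = -2: alg = 5, geom = 2

Step 1 — factor the characteristic polynomial to read off the algebraic multiplicities:
  χ_A(x) = (x + 2)^5

Step 2 — compute geometric multiplicities via the rank-nullity identity g(λ) = n − rank(A − λI):
  rank(A − (-2)·I) = 3, so dim ker(A − (-2)·I) = n − 3 = 2

Summary:
  λ = -2: algebraic multiplicity = 5, geometric multiplicity = 2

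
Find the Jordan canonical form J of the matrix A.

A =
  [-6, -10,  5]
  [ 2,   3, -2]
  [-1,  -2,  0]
J_2(-1) ⊕ J_1(-1)

The characteristic polynomial is
  det(x·I − A) = x^3 + 3*x^2 + 3*x + 1 = (x + 1)^3

Eigenvalues and multiplicities (the geometric multiplicity of λ is n − rank(A − λI), which equals the number of Jordan blocks for λ):
  λ = -1: algebraic multiplicity = 3, geometric multiplicity = 2

Determining the block sizes for each eigenvalue:
  λ = -1: 2 blocks summing to 3 forces exactly one block of size 2 and the rest size 1 → block sizes [2, 1]

Assembling the blocks gives a Jordan form
J =
  [-1,  1,  0]
  [ 0, -1,  0]
  [ 0,  0, -1]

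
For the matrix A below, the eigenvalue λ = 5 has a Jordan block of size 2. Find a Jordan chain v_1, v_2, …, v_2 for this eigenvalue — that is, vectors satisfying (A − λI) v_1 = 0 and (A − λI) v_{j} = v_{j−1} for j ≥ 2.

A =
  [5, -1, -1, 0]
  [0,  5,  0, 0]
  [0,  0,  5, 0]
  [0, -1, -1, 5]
A Jordan chain for λ = 5 of length 2:
v_1 = (-1, 0, 0, -1)ᵀ
v_2 = (0, 1, 0, 0)ᵀ

Let N = A − (5)·I. We want v_2 with N^2 v_2 = 0 but N^1 v_2 ≠ 0; then v_{j-1} := N · v_j for j = 2, …, 2.

Pick v_2 = (0, 1, 0, 0)ᵀ.
Then v_1 = N · v_2 = (-1, 0, 0, -1)ᵀ.

Sanity check: (A − (5)·I) v_1 = (0, 0, 0, 0)ᵀ = 0. ✓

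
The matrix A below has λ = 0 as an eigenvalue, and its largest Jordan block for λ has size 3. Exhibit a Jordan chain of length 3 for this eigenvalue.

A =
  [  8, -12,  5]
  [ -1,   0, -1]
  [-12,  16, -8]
A Jordan chain for λ = 0 of length 3:
v_1 = (16, 4, -16)ᵀ
v_2 = (8, -1, -12)ᵀ
v_3 = (1, 0, 0)ᵀ

Let N = A − (0)·I. We want v_3 with N^3 v_3 = 0 but N^2 v_3 ≠ 0; then v_{j-1} := N · v_j for j = 3, …, 2.

Pick v_3 = (1, 0, 0)ᵀ.
Then v_2 = N · v_3 = (8, -1, -12)ᵀ.
Then v_1 = N · v_2 = (16, 4, -16)ᵀ.

Sanity check: (A − (0)·I) v_1 = (0, 0, 0)ᵀ = 0. ✓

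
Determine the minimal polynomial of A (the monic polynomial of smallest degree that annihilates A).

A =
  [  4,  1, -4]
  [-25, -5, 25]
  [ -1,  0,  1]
x^3

The characteristic polynomial is χ_A(x) = x^3, so the eigenvalues are known. The minimal polynomial is
  m_A(x) = Π_λ (x − λ)^{k_λ}
where k_λ is the size of the *largest* Jordan block for λ (equivalently, the smallest k with (A − λI)^k v = 0 for every generalised eigenvector v of λ).

  λ = 0: largest Jordan block has size 3, contributing (x − 0)^3

So m_A(x) = x^3 = x^3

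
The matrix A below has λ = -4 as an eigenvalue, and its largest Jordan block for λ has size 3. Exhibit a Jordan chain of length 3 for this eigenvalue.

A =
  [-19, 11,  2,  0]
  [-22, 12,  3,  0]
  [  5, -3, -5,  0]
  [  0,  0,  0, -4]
A Jordan chain for λ = -4 of length 3:
v_1 = (-7, -7, -14, 0)ᵀ
v_2 = (-15, -22, 5, 0)ᵀ
v_3 = (1, 0, 0, 0)ᵀ

Let N = A − (-4)·I. We want v_3 with N^3 v_3 = 0 but N^2 v_3 ≠ 0; then v_{j-1} := N · v_j for j = 3, …, 2.

Pick v_3 = (1, 0, 0, 0)ᵀ.
Then v_2 = N · v_3 = (-15, -22, 5, 0)ᵀ.
Then v_1 = N · v_2 = (-7, -7, -14, 0)ᵀ.

Sanity check: (A − (-4)·I) v_1 = (0, 0, 0, 0)ᵀ = 0. ✓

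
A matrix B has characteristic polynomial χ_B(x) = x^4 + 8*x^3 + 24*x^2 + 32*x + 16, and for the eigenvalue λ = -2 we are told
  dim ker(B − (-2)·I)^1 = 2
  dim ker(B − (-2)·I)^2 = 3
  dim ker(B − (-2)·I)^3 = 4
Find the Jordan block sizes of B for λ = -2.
Block sizes for λ = -2: [3, 1]

From the dimensions of kernels of powers, the number of Jordan blocks of size at least j is d_j − d_{j−1} where d_j = dim ker(N^j) (with d_0 = 0). Computing the differences gives [2, 1, 1].
The number of blocks of size exactly k is (#blocks of size ≥ k) − (#blocks of size ≥ k + 1), so the partition is: 1 block(s) of size 1, 1 block(s) of size 3.
In nonincreasing order the block sizes are [3, 1].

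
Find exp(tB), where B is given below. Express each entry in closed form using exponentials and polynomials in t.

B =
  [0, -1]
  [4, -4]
e^{tB} =
  [2*t*exp(-2*t) + exp(-2*t), -t*exp(-2*t)]
  [4*t*exp(-2*t), -2*t*exp(-2*t) + exp(-2*t)]

Strategy: write B = P · J · P⁻¹ where J is a Jordan canonical form, so e^{tB} = P · e^{tJ} · P⁻¹, and e^{tJ} can be computed block-by-block.

B has Jordan form
J =
  [-2,  1]
  [ 0, -2]
(up to reordering of blocks).

Per-block formulas:
  For a 2×2 Jordan block J_2(-2): exp(t · J_2(-2)) = e^(-2t)·(I + t·N), where N is the 2×2 nilpotent shift.

After assembling e^{tJ} and conjugating by P, we get:

e^{tB} =
  [2*t*exp(-2*t) + exp(-2*t), -t*exp(-2*t)]
  [4*t*exp(-2*t), -2*t*exp(-2*t) + exp(-2*t)]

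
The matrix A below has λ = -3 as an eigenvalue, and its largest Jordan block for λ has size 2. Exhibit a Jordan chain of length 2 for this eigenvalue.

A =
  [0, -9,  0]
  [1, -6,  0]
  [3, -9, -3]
A Jordan chain for λ = -3 of length 2:
v_1 = (3, 1, 3)ᵀ
v_2 = (1, 0, 0)ᵀ

Let N = A − (-3)·I. We want v_2 with N^2 v_2 = 0 but N^1 v_2 ≠ 0; then v_{j-1} := N · v_j for j = 2, …, 2.

Pick v_2 = (1, 0, 0)ᵀ.
Then v_1 = N · v_2 = (3, 1, 3)ᵀ.

Sanity check: (A − (-3)·I) v_1 = (0, 0, 0)ᵀ = 0. ✓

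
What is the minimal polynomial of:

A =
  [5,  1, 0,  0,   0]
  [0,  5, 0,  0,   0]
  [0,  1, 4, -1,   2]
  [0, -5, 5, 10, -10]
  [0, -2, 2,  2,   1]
x^2 - 10*x + 25

The characteristic polynomial is χ_A(x) = (x - 5)^5, so the eigenvalues are known. The minimal polynomial is
  m_A(x) = Π_λ (x − λ)^{k_λ}
where k_λ is the size of the *largest* Jordan block for λ (equivalently, the smallest k with (A − λI)^k v = 0 for every generalised eigenvector v of λ).

  λ = 5: largest Jordan block has size 2, contributing (x − 5)^2

So m_A(x) = (x - 5)^2 = x^2 - 10*x + 25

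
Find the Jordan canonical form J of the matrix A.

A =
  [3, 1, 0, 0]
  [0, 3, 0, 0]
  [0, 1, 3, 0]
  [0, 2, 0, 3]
J_2(3) ⊕ J_1(3) ⊕ J_1(3)

The characteristic polynomial is
  det(x·I − A) = x^4 - 12*x^3 + 54*x^2 - 108*x + 81 = (x - 3)^4

Eigenvalues and multiplicities (the geometric multiplicity of λ is n − rank(A − λI), which equals the number of Jordan blocks for λ):
  λ = 3: algebraic multiplicity = 4, geometric multiplicity = 3

Determining the block sizes for each eigenvalue:
  λ = 3: 3 blocks summing to 4 forces exactly one block of size 2 and the rest size 1 → block sizes [2, 1, 1]

Assembling the blocks gives a Jordan form
J =
  [3, 1, 0, 0]
  [0, 3, 0, 0]
  [0, 0, 3, 0]
  [0, 0, 0, 3]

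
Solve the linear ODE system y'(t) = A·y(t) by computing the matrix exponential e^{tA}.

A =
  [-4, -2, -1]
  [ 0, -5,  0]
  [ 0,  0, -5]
e^{tA} =
  [exp(-4*t), -2*exp(-4*t) + 2*exp(-5*t), -exp(-4*t) + exp(-5*t)]
  [0, exp(-5*t), 0]
  [0, 0, exp(-5*t)]

Strategy: write A = P · J · P⁻¹ where J is a Jordan canonical form, so e^{tA} = P · e^{tJ} · P⁻¹, and e^{tJ} can be computed block-by-block.

A has Jordan form
J =
  [-5,  0,  0]
  [ 0, -5,  0]
  [ 0,  0, -4]
(up to reordering of blocks).

Per-block formulas:
  For a 1×1 block at λ = -4: exp(t · [-4]) = [e^(-4t)].
  For a 1×1 block at λ = -5: exp(t · [-5]) = [e^(-5t)].

After assembling e^{tJ} and conjugating by P, we get:

e^{tA} =
  [exp(-4*t), -2*exp(-4*t) + 2*exp(-5*t), -exp(-4*t) + exp(-5*t)]
  [0, exp(-5*t), 0]
  [0, 0, exp(-5*t)]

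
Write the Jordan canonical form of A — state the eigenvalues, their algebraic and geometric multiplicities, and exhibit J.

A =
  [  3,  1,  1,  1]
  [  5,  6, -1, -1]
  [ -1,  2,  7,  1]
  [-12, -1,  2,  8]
J_3(6) ⊕ J_1(6)

The characteristic polynomial is
  det(x·I − A) = x^4 - 24*x^3 + 216*x^2 - 864*x + 1296 = (x - 6)^4

Eigenvalues and multiplicities (the geometric multiplicity of λ is n − rank(A − λI), which equals the number of Jordan blocks for λ):
  λ = 6: algebraic multiplicity = 4, geometric multiplicity = 2

Determining the block sizes for each eigenvalue:
  λ = 6: with am = 4 and gm = 2, the partition is not yet determined (e.g. several partitions of 4 into 2 parts exist). Let N = A − (6)·I. Computing rank(N^1) = 2, rank(N^2) = 1, rank(N^3) = 0; the number of blocks of size ≥ j is rank(N^{j−1}) − rank(N^j), giving [2, 1, 1]. So we have 1 block(s) of size 3, 1 block(s) of size 1 → block sizes [3, 1]

Assembling the blocks gives a Jordan form
J =
  [6, 1, 0, 0]
  [0, 6, 1, 0]
  [0, 0, 6, 0]
  [0, 0, 0, 6]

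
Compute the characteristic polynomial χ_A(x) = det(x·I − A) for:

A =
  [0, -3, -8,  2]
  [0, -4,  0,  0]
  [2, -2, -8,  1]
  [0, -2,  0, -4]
x^4 + 16*x^3 + 96*x^2 + 256*x + 256

Expanding det(x·I − A) (e.g. by cofactor expansion or by noting that A is similar to its Jordan form J, which has the same characteristic polynomial as A) gives
  χ_A(x) = x^4 + 16*x^3 + 96*x^2 + 256*x + 256
which factors as (x + 4)^4. The eigenvalues (with algebraic multiplicities) are λ = -4 with multiplicity 4.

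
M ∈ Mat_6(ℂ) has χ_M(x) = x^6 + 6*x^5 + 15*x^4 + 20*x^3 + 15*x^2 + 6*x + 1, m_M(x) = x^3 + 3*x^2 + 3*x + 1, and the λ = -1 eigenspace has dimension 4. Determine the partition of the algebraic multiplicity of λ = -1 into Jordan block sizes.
Block sizes for λ = -1: [3, 1, 1, 1]

Step 1 — from the characteristic polynomial, algebraic multiplicity of λ = -1 is 6. From dim ker(M − (-1)·I) = 4, there are exactly 4 Jordan blocks for λ = -1.
Step 2 — from the minimal polynomial, the factor (x + 1)^3 tells us the largest block for λ = -1 has size 3.
Step 3 — with total size 6, 4 blocks, and largest block 3, the block sizes (in nonincreasing order) are [3, 1, 1, 1].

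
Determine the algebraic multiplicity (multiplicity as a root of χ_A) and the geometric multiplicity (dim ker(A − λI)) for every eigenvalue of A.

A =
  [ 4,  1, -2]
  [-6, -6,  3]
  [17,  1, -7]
λ = -3: alg = 3, geom = 1

Step 1 — factor the characteristic polynomial to read off the algebraic multiplicities:
  χ_A(x) = (x + 3)^3

Step 2 — compute geometric multiplicities via the rank-nullity identity g(λ) = n − rank(A − λI):
  rank(A − (-3)·I) = 2, so dim ker(A − (-3)·I) = n − 2 = 1

Summary:
  λ = -3: algebraic multiplicity = 3, geometric multiplicity = 1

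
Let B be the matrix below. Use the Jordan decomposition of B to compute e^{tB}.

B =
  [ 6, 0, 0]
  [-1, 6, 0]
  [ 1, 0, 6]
e^{tB} =
  [exp(6*t), 0, 0]
  [-t*exp(6*t), exp(6*t), 0]
  [t*exp(6*t), 0, exp(6*t)]

Strategy: write B = P · J · P⁻¹ where J is a Jordan canonical form, so e^{tB} = P · e^{tJ} · P⁻¹, and e^{tJ} can be computed block-by-block.

B has Jordan form
J =
  [6, 1, 0]
  [0, 6, 0]
  [0, 0, 6]
(up to reordering of blocks).

Per-block formulas:
  For a 1×1 block at λ = 6: exp(t · [6]) = [e^(6t)].
  For a 2×2 Jordan block J_2(6): exp(t · J_2(6)) = e^(6t)·(I + t·N), where N is the 2×2 nilpotent shift.

After assembling e^{tJ} and conjugating by P, we get:

e^{tB} =
  [exp(6*t), 0, 0]
  [-t*exp(6*t), exp(6*t), 0]
  [t*exp(6*t), 0, exp(6*t)]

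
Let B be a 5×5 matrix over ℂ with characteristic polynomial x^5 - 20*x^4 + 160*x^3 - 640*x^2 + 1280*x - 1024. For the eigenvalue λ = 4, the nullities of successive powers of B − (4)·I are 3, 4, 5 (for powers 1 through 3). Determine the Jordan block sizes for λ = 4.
Block sizes for λ = 4: [3, 1, 1]

From the dimensions of kernels of powers, the number of Jordan blocks of size at least j is d_j − d_{j−1} where d_j = dim ker(N^j) (with d_0 = 0). Computing the differences gives [3, 1, 1].
The number of blocks of size exactly k is (#blocks of size ≥ k) − (#blocks of size ≥ k + 1), so the partition is: 2 block(s) of size 1, 1 block(s) of size 3.
In nonincreasing order the block sizes are [3, 1, 1].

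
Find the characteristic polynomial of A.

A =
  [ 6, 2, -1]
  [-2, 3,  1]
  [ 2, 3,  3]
x^3 - 12*x^2 + 48*x - 64

Expanding det(x·I − A) (e.g. by cofactor expansion or by noting that A is similar to its Jordan form J, which has the same characteristic polynomial as A) gives
  χ_A(x) = x^3 - 12*x^2 + 48*x - 64
which factors as (x - 4)^3. The eigenvalues (with algebraic multiplicities) are λ = 4 with multiplicity 3.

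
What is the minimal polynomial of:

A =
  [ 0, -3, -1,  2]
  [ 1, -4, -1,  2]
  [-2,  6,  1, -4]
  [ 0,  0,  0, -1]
x^2 + 2*x + 1

The characteristic polynomial is χ_A(x) = (x + 1)^4, so the eigenvalues are known. The minimal polynomial is
  m_A(x) = Π_λ (x − λ)^{k_λ}
where k_λ is the size of the *largest* Jordan block for λ (equivalently, the smallest k with (A − λI)^k v = 0 for every generalised eigenvector v of λ).

  λ = -1: largest Jordan block has size 2, contributing (x + 1)^2

So m_A(x) = (x + 1)^2 = x^2 + 2*x + 1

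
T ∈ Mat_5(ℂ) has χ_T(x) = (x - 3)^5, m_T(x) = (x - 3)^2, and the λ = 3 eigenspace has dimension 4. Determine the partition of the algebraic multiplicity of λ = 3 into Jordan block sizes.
Block sizes for λ = 3: [2, 1, 1, 1]

Step 1 — from the characteristic polynomial, algebraic multiplicity of λ = 3 is 5. From dim ker(T − (3)·I) = 4, there are exactly 4 Jordan blocks for λ = 3.
Step 2 — from the minimal polynomial, the factor (x − 3)^2 tells us the largest block for λ = 3 has size 2.
Step 3 — with total size 5, 4 blocks, and largest block 2, the block sizes (in nonincreasing order) are [2, 1, 1, 1].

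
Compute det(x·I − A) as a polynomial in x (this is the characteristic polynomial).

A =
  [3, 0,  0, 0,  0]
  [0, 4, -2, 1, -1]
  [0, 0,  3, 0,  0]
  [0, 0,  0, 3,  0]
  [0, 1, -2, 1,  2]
x^5 - 15*x^4 + 90*x^3 - 270*x^2 + 405*x - 243

Expanding det(x·I − A) (e.g. by cofactor expansion or by noting that A is similar to its Jordan form J, which has the same characteristic polynomial as A) gives
  χ_A(x) = x^5 - 15*x^4 + 90*x^3 - 270*x^2 + 405*x - 243
which factors as (x - 3)^5. The eigenvalues (with algebraic multiplicities) are λ = 3 with multiplicity 5.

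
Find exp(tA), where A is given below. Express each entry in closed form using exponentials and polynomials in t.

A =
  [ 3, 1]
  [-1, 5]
e^{tA} =
  [-t*exp(4*t) + exp(4*t), t*exp(4*t)]
  [-t*exp(4*t), t*exp(4*t) + exp(4*t)]

Strategy: write A = P · J · P⁻¹ where J is a Jordan canonical form, so e^{tA} = P · e^{tJ} · P⁻¹, and e^{tJ} can be computed block-by-block.

A has Jordan form
J =
  [4, 1]
  [0, 4]
(up to reordering of blocks).

Per-block formulas:
  For a 2×2 Jordan block J_2(4): exp(t · J_2(4)) = e^(4t)·(I + t·N), where N is the 2×2 nilpotent shift.

After assembling e^{tJ} and conjugating by P, we get:

e^{tA} =
  [-t*exp(4*t) + exp(4*t), t*exp(4*t)]
  [-t*exp(4*t), t*exp(4*t) + exp(4*t)]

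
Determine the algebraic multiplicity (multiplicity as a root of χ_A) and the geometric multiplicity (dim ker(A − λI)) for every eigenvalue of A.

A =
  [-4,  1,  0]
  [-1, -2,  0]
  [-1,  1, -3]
λ = -3: alg = 3, geom = 2

Step 1 — factor the characteristic polynomial to read off the algebraic multiplicities:
  χ_A(x) = (x + 3)^3

Step 2 — compute geometric multiplicities via the rank-nullity identity g(λ) = n − rank(A − λI):
  rank(A − (-3)·I) = 1, so dim ker(A − (-3)·I) = n − 1 = 2

Summary:
  λ = -3: algebraic multiplicity = 3, geometric multiplicity = 2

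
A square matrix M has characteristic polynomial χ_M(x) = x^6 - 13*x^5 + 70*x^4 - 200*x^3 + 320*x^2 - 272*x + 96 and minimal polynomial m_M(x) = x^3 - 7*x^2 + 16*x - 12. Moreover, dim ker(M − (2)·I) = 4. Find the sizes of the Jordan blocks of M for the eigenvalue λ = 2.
Block sizes for λ = 2: [2, 1, 1, 1]

Step 1 — from the characteristic polynomial, algebraic multiplicity of λ = 2 is 5. From dim ker(M − (2)·I) = 4, there are exactly 4 Jordan blocks for λ = 2.
Step 2 — from the minimal polynomial, the factor (x − 2)^2 tells us the largest block for λ = 2 has size 2.
Step 3 — with total size 5, 4 blocks, and largest block 2, the block sizes (in nonincreasing order) are [2, 1, 1, 1].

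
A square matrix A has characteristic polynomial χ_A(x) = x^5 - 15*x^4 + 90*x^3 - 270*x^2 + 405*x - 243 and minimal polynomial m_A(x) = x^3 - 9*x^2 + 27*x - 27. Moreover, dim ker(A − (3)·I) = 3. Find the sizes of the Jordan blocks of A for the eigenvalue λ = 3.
Block sizes for λ = 3: [3, 1, 1]

Step 1 — from the characteristic polynomial, algebraic multiplicity of λ = 3 is 5. From dim ker(A − (3)·I) = 3, there are exactly 3 Jordan blocks for λ = 3.
Step 2 — from the minimal polynomial, the factor (x − 3)^3 tells us the largest block for λ = 3 has size 3.
Step 3 — with total size 5, 3 blocks, and largest block 3, the block sizes (in nonincreasing order) are [3, 1, 1].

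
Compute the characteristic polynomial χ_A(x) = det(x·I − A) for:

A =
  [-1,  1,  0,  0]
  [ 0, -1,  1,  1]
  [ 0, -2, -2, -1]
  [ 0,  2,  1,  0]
x^4 + 4*x^3 + 6*x^2 + 4*x + 1

Expanding det(x·I − A) (e.g. by cofactor expansion or by noting that A is similar to its Jordan form J, which has the same characteristic polynomial as A) gives
  χ_A(x) = x^4 + 4*x^3 + 6*x^2 + 4*x + 1
which factors as (x + 1)^4. The eigenvalues (with algebraic multiplicities) are λ = -1 with multiplicity 4.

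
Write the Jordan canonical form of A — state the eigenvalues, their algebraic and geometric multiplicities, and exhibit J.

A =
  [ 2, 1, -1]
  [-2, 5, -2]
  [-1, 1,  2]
J_2(3) ⊕ J_1(3)

The characteristic polynomial is
  det(x·I − A) = x^3 - 9*x^2 + 27*x - 27 = (x - 3)^3

Eigenvalues and multiplicities (the geometric multiplicity of λ is n − rank(A − λI), which equals the number of Jordan blocks for λ):
  λ = 3: algebraic multiplicity = 3, geometric multiplicity = 2

Determining the block sizes for each eigenvalue:
  λ = 3: 2 blocks summing to 3 forces exactly one block of size 2 and the rest size 1 → block sizes [2, 1]

Assembling the blocks gives a Jordan form
J =
  [3, 1, 0]
  [0, 3, 0]
  [0, 0, 3]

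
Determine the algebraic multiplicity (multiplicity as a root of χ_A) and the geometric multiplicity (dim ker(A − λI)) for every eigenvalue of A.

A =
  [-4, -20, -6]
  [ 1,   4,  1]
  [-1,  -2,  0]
λ = 0: alg = 3, geom = 1

Step 1 — factor the characteristic polynomial to read off the algebraic multiplicities:
  χ_A(x) = x^3

Step 2 — compute geometric multiplicities via the rank-nullity identity g(λ) = n − rank(A − λI):
  rank(A − (0)·I) = 2, so dim ker(A − (0)·I) = n − 2 = 1

Summary:
  λ = 0: algebraic multiplicity = 3, geometric multiplicity = 1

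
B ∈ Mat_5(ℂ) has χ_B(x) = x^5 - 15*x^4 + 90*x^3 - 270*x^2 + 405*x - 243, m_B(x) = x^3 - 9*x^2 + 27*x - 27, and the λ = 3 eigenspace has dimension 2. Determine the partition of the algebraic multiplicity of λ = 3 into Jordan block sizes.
Block sizes for λ = 3: [3, 2]

Step 1 — from the characteristic polynomial, algebraic multiplicity of λ = 3 is 5. From dim ker(B − (3)·I) = 2, there are exactly 2 Jordan blocks for λ = 3.
Step 2 — from the minimal polynomial, the factor (x − 3)^3 tells us the largest block for λ = 3 has size 3.
Step 3 — with total size 5, 2 blocks, and largest block 3, the block sizes (in nonincreasing order) are [3, 2].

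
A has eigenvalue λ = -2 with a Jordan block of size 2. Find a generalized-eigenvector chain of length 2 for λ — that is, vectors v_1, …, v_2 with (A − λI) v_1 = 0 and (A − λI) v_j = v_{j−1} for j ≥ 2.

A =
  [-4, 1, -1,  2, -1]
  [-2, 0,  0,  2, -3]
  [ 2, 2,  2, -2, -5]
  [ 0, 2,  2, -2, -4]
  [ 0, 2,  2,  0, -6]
A Jordan chain for λ = -2 of length 2:
v_1 = (-2, -2, 2, 0, 0)ᵀ
v_2 = (1, 0, 0, 0, 0)ᵀ

Let N = A − (-2)·I. We want v_2 with N^2 v_2 = 0 but N^1 v_2 ≠ 0; then v_{j-1} := N · v_j for j = 2, …, 2.

Pick v_2 = (1, 0, 0, 0, 0)ᵀ.
Then v_1 = N · v_2 = (-2, -2, 2, 0, 0)ᵀ.

Sanity check: (A − (-2)·I) v_1 = (0, 0, 0, 0, 0)ᵀ = 0. ✓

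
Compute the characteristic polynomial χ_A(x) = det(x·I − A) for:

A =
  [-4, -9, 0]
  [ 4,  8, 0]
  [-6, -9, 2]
x^3 - 6*x^2 + 12*x - 8

Expanding det(x·I − A) (e.g. by cofactor expansion or by noting that A is similar to its Jordan form J, which has the same characteristic polynomial as A) gives
  χ_A(x) = x^3 - 6*x^2 + 12*x - 8
which factors as (x - 2)^3. The eigenvalues (with algebraic multiplicities) are λ = 2 with multiplicity 3.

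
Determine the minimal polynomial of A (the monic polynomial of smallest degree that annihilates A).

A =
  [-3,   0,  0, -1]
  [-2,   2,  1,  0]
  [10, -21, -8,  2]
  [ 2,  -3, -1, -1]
x^4 + 10*x^3 + 36*x^2 + 54*x + 27

The characteristic polynomial is χ_A(x) = (x + 1)*(x + 3)^3, so the eigenvalues are known. The minimal polynomial is
  m_A(x) = Π_λ (x − λ)^{k_λ}
where k_λ is the size of the *largest* Jordan block for λ (equivalently, the smallest k with (A − λI)^k v = 0 for every generalised eigenvector v of λ).

  λ = -3: largest Jordan block has size 3, contributing (x + 3)^3
  λ = -1: largest Jordan block has size 1, contributing (x + 1)

So m_A(x) = (x + 1)*(x + 3)^3 = x^4 + 10*x^3 + 36*x^2 + 54*x + 27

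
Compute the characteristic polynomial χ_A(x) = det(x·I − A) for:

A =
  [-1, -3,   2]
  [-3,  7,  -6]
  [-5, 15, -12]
x^3 + 6*x^2 + 12*x + 8

Expanding det(x·I − A) (e.g. by cofactor expansion or by noting that A is similar to its Jordan form J, which has the same characteristic polynomial as A) gives
  χ_A(x) = x^3 + 6*x^2 + 12*x + 8
which factors as (x + 2)^3. The eigenvalues (with algebraic multiplicities) are λ = -2 with multiplicity 3.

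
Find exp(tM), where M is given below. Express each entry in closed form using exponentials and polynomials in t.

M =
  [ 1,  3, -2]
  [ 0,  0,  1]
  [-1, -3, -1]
e^{tM} =
  [3*t^2/2 + t + 1, 9*t^2/2 + 3*t, 3*t^2/2 - 2*t]
  [-t^2/2, 1 - 3*t^2/2, -t^2/2 + t]
  [-t, -3*t, 1 - t]

Strategy: write M = P · J · P⁻¹ where J is a Jordan canonical form, so e^{tM} = P · e^{tJ} · P⁻¹, and e^{tJ} can be computed block-by-block.

M has Jordan form
J =
  [0, 1, 0]
  [0, 0, 1]
  [0, 0, 0]
(up to reordering of blocks).

Per-block formulas:
  For a 3×3 Jordan block J_3(0): exp(t · J_3(0)) = e^(0t)·(I + t·N + (t^2/2)·N^2), where N is the 3×3 nilpotent shift.

After assembling e^{tJ} and conjugating by P, we get:

e^{tM} =
  [3*t^2/2 + t + 1, 9*t^2/2 + 3*t, 3*t^2/2 - 2*t]
  [-t^2/2, 1 - 3*t^2/2, -t^2/2 + t]
  [-t, -3*t, 1 - t]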